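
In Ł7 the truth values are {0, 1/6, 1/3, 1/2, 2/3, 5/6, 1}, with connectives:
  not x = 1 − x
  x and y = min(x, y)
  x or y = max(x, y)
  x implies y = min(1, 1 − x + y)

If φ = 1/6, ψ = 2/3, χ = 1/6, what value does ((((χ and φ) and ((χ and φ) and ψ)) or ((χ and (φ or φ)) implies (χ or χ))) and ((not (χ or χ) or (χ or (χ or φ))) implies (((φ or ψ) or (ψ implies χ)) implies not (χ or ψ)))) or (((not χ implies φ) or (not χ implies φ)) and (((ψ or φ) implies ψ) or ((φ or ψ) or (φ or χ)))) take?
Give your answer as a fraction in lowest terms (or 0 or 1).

χ and φ = 1/6 and 1/6 = 1/6
χ and φ = 1/6 and 1/6 = 1/6
(χ and φ) and ψ = 1/6 and 2/3 = 1/6
(χ and φ) and ((χ and φ) and ψ) = 1/6 and 1/6 = 1/6
φ or φ = 1/6 or 1/6 = 1/6
χ and (φ or φ) = 1/6 and 1/6 = 1/6
χ or χ = 1/6 or 1/6 = 1/6
(χ and (φ or φ)) implies (χ or χ) = 1/6 implies 1/6 = 1
((χ and φ) and ((χ and φ) and ψ)) or ((χ and (φ or φ)) implies (χ or χ)) = 1/6 or 1 = 1
χ or χ = 1/6 or 1/6 = 1/6
not (χ or χ) = not 1/6 = 5/6
χ or φ = 1/6 or 1/6 = 1/6
χ or (χ or φ) = 1/6 or 1/6 = 1/6
not (χ or χ) or (χ or (χ or φ)) = 5/6 or 1/6 = 5/6
φ or ψ = 1/6 or 2/3 = 2/3
ψ implies χ = 2/3 implies 1/6 = 1/2
(φ or ψ) or (ψ implies χ) = 2/3 or 1/2 = 2/3
χ or ψ = 1/6 or 2/3 = 2/3
not (χ or ψ) = not 2/3 = 1/3
((φ or ψ) or (ψ implies χ)) implies not (χ or ψ) = 2/3 implies 1/3 = 2/3
(not (χ or χ) or (χ or (χ or φ))) implies (((φ or ψ) or (ψ implies χ)) implies not (χ or ψ)) = 5/6 implies 2/3 = 5/6
(((χ and φ) and ((χ and φ) and ψ)) or ((χ and (φ or φ)) implies (χ or χ))) and ((not (χ or χ) or (χ or (χ or φ))) implies (((φ or ψ) or (ψ implies χ)) implies not (χ or ψ))) = 1 and 5/6 = 5/6
not χ = not 1/6 = 5/6
not χ implies φ = 5/6 implies 1/6 = 1/3
not χ = not 1/6 = 5/6
not χ implies φ = 5/6 implies 1/6 = 1/3
(not χ implies φ) or (not χ implies φ) = 1/3 or 1/3 = 1/3
ψ or φ = 2/3 or 1/6 = 2/3
(ψ or φ) implies ψ = 2/3 implies 2/3 = 1
φ or ψ = 1/6 or 2/3 = 2/3
φ or χ = 1/6 or 1/6 = 1/6
(φ or ψ) or (φ or χ) = 2/3 or 1/6 = 2/3
((ψ or φ) implies ψ) or ((φ or ψ) or (φ or χ)) = 1 or 2/3 = 1
((not χ implies φ) or (not χ implies φ)) and (((ψ or φ) implies ψ) or ((φ or ψ) or (φ or χ))) = 1/3 and 1 = 1/3
((((χ and φ) and ((χ and φ) and ψ)) or ((χ and (φ or φ)) implies (χ or χ))) and ((not (χ or χ) or (χ or (χ or φ))) implies (((φ or ψ) or (ψ implies χ)) implies not (χ or ψ)))) or (((not χ implies φ) or (not χ implies φ)) and (((ψ or φ) implies ψ) or ((φ or ψ) or (φ or χ)))) = 5/6 or 1/3 = 5/6

5/6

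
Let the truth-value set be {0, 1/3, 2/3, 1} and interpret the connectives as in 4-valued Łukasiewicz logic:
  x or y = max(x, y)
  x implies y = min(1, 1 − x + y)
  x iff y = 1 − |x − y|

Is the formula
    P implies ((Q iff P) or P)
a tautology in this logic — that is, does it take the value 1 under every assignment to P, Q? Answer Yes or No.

P = 0, Q = 0 ↦ 1
P = 0, Q = 1/3 ↦ 1
P = 0, Q = 2/3 ↦ 1
P = 0, Q = 1 ↦ 1
P = 1/3, Q = 0 ↦ 1
P = 1/3, Q = 1/3 ↦ 1
P = 1/3, Q = 2/3 ↦ 1
P = 1/3, Q = 1 ↦ 1
P = 2/3, Q = 0 ↦ 1
P = 2/3, Q = 1/3 ↦ 1
P = 2/3, Q = 2/3 ↦ 1
P = 2/3, Q = 1 ↦ 1
P = 1, Q = 0 ↦ 1
P = 1, Q = 1/3 ↦ 1
P = 1, Q = 2/3 ↦ 1
P = 1, Q = 1 ↦ 1
Every assignment gives a value ≥ 1.

Yes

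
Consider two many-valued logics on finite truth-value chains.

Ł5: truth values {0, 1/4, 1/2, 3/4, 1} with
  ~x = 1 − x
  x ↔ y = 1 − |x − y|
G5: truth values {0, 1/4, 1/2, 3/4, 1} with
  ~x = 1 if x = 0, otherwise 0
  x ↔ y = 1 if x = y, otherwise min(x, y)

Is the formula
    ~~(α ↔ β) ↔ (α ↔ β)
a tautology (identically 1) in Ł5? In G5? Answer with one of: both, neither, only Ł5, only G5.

only Ł5

In Ł5: every assignment gives 1 — tautology.
In G5: at α = 1/4, β = 1/2 the value is 1/4 — not a tautology.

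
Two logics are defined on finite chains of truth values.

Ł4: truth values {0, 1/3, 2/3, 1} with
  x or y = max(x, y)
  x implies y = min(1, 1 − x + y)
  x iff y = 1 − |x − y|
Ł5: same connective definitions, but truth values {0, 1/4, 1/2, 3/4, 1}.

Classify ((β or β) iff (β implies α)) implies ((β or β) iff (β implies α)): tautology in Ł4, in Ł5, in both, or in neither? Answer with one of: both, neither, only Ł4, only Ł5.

In Ł4: every assignment gives 1 — tautology.
In Ł5: every assignment gives 1 — tautology.

both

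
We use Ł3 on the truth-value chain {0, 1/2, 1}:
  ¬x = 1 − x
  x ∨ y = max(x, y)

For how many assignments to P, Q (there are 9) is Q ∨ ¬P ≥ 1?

5

P = 0, Q = 0 ↦ 1  ≥
P = 0, Q = 1/2 ↦ 1  ≥
P = 0, Q = 1 ↦ 1  ≥
P = 1/2, Q = 0 ↦ 1/2  <
P = 1/2, Q = 1/2 ↦ 1/2  <
P = 1/2, Q = 1 ↦ 1  ≥
P = 1, Q = 0 ↦ 0  <
P = 1, Q = 1/2 ↦ 1/2  <
P = 1, Q = 1 ↦ 1  ≥
So 5 of the 9 assignments meet the threshold.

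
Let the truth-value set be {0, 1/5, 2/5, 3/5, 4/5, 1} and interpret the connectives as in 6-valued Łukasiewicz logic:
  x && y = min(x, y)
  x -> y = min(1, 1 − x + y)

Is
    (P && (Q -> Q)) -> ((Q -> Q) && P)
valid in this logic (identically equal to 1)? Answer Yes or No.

Yes

At P = 4/5, Q = 3/5, for instance:
Q -> Q = 3/5 -> 3/5 = 1
P && (Q -> Q) = 4/5 && 1 = 4/5
(Q -> Q) && P = 1 && 4/5 = 4/5
(P && (Q -> Q)) -> ((Q -> Q) && P) = 4/5 -> 4/5 = 1
and checking the remaining 35 assignments likewise gives ≥ 1 in every case.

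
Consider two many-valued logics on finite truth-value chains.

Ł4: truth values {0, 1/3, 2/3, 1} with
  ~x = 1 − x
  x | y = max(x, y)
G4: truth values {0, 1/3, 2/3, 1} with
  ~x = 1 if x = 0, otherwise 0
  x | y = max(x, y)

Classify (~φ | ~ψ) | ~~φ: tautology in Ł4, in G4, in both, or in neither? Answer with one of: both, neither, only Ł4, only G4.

only G4

In Ł4: at φ = 1/3, ψ = 1/3 the value is 2/3 — not a tautology.
In G4: every assignment gives 1 — tautology.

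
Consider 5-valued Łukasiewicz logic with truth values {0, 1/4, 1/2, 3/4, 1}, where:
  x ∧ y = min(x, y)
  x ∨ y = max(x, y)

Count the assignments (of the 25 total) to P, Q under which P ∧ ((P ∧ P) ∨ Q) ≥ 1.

value 1: 5 assignments (counts)
value 3/4: 5 assignments
value 1/2: 5 assignments
value 1/4: 5 assignments
value 0: 5 assignments
So 5 of the 25 assignments meet the threshold.

5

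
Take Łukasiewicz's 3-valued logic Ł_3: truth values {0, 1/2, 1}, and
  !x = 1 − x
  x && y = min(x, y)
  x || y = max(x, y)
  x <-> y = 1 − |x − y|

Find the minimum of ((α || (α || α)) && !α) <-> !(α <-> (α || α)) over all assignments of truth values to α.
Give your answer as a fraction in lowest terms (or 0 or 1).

1/2

Take α = 1/2:
α || α = 1/2 || 1/2 = 1/2
α || (α || α) = 1/2 || 1/2 = 1/2
!α = !1/2 = 1/2
(α || (α || α)) && !α = 1/2 && 1/2 = 1/2
α || α = 1/2 || 1/2 = 1/2
α <-> (α || α) = 1/2 <-> 1/2 = 1
!(α <-> (α || α)) = !1 = 0
((α || (α || α)) && !α) <-> !(α <-> (α || α)) = 1/2 <-> 0 = 1/2
No assignment yields a value below 1/2, so this is the minimum.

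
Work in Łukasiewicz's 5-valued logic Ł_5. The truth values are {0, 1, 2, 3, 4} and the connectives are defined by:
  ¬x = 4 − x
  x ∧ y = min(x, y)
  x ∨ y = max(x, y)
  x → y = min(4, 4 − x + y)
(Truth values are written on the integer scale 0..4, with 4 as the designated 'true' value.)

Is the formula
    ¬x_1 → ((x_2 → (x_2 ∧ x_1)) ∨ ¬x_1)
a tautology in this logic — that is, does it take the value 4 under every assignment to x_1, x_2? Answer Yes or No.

Yes

At x_1 = 0, x_2 = 1, for instance:
¬x_1 = ¬0 = 4
x_2 ∧ x_1 = 1 ∧ 0 = 0
x_2 → (x_2 ∧ x_1) = 1 → 0 = 3
(x_2 → (x_2 ∧ x_1)) ∨ ¬x_1 = 3 ∨ 4 = 4
¬x_1 → ((x_2 → (x_2 ∧ x_1)) ∨ ¬x_1) = 4 → 4 = 4
and checking the remaining 24 assignments likewise gives ≥ 4 in every case.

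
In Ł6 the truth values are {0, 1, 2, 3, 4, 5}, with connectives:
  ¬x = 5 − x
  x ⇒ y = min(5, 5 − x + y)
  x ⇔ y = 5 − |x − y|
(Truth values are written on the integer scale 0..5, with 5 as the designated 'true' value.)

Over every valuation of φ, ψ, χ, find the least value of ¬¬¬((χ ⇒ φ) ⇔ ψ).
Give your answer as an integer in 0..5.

Take φ = 0, ψ = 0, χ = 5:
χ ⇒ φ = 5 ⇒ 0 = 0
(χ ⇒ φ) ⇔ ψ = 0 ⇔ 0 = 5
¬((χ ⇒ φ) ⇔ ψ) = ¬5 = 0
¬¬((χ ⇒ φ) ⇔ ψ) = ¬0 = 5
¬¬¬((χ ⇒ φ) ⇔ ψ) = ¬5 = 0
No assignment yields a value below 0, so this is the minimum.

0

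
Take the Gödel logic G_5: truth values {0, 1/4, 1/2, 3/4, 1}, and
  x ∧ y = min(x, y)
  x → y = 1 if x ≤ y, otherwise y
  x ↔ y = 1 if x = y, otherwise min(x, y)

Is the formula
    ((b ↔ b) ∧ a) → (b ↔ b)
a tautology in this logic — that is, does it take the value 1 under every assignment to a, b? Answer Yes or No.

At a = 1/4, b = 3/4, for instance:
b ↔ b = 3/4 ↔ 3/4 = 1
(b ↔ b) ∧ a = 1 ∧ 1/4 = 1/4
((b ↔ b) ∧ a) → (b ↔ b) = 1/4 → 1 = 1
and checking the remaining 24 assignments likewise gives ≥ 1 in every case.

Yes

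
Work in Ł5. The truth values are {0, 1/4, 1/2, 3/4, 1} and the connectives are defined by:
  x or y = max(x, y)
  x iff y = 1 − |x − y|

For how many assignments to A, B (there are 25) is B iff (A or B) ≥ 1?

15

value 1: 15 assignments (counts)
value 3/4: 4 assignments
value 1/2: 3 assignments
value 1/4: 2 assignments
value 0: 1 assignment
So 15 of the 25 assignments meet the threshold.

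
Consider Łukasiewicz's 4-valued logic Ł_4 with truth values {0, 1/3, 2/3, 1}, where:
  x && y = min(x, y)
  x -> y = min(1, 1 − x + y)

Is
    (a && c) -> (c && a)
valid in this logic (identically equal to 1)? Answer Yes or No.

a = 0, c = 0 ↦ 1
a = 0, c = 1/3 ↦ 1
a = 0, c = 2/3 ↦ 1
a = 0, c = 1 ↦ 1
a = 1/3, c = 0 ↦ 1
a = 1/3, c = 1/3 ↦ 1
a = 1/3, c = 2/3 ↦ 1
a = 1/3, c = 1 ↦ 1
a = 2/3, c = 0 ↦ 1
a = 2/3, c = 1/3 ↦ 1
a = 2/3, c = 2/3 ↦ 1
a = 2/3, c = 1 ↦ 1
a = 1, c = 0 ↦ 1
a = 1, c = 1/3 ↦ 1
a = 1, c = 2/3 ↦ 1
a = 1, c = 1 ↦ 1
Every assignment gives a value ≥ 1.

Yes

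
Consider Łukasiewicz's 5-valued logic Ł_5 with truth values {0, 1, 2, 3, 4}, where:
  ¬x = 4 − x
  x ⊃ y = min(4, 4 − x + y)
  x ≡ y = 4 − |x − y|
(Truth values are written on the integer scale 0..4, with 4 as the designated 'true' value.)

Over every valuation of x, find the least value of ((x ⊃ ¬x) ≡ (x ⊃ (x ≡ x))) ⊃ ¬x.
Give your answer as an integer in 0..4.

Take x = 2:
¬x = ¬2 = 2
x ⊃ ¬x = 2 ⊃ 2 = 4
x ≡ x = 2 ≡ 2 = 4
x ⊃ (x ≡ x) = 2 ⊃ 4 = 4
(x ⊃ ¬x) ≡ (x ⊃ (x ≡ x)) = 4 ≡ 4 = 4
¬x = ¬2 = 2
((x ⊃ ¬x) ≡ (x ⊃ (x ≡ x))) ⊃ ¬x = 4 ⊃ 2 = 2
No assignment yields a value below 2, so this is the minimum.

2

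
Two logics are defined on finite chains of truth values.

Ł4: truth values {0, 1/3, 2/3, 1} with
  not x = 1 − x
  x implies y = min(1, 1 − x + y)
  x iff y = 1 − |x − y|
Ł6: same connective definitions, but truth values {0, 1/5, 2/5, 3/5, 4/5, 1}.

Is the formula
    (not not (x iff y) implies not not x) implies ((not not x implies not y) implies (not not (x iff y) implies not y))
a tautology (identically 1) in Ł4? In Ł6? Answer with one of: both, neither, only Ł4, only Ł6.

In Ł4: every assignment gives 1 — tautology.
In Ł6: every assignment gives 1 — tautology.

both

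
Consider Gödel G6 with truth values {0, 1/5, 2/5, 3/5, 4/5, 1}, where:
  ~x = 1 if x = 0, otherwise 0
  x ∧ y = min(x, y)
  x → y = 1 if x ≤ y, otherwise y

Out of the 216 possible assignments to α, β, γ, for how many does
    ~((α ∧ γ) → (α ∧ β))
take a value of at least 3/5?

value 1: 25 assignments (counts)
value 0: 191 assignments
So 25 of the 216 assignments meet the threshold.

25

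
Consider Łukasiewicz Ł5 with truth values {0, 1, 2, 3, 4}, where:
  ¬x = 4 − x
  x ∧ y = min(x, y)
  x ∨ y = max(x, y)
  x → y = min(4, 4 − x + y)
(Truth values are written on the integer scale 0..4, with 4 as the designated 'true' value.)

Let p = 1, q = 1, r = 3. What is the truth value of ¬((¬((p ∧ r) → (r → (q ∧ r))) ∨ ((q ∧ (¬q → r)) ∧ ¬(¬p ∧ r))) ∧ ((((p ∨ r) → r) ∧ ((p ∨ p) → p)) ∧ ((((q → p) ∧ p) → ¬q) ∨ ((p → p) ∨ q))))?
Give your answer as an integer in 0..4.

3

p ∧ r = 1 ∧ 3 = 1
q ∧ r = 1 ∧ 3 = 1
r → (q ∧ r) = 3 → 1 = 2
(p ∧ r) → (r → (q ∧ r)) = 1 → 2 = 4
¬((p ∧ r) → (r → (q ∧ r))) = ¬4 = 0
¬q = ¬1 = 3
¬q → r = 3 → 3 = 4
q ∧ (¬q → r) = 1 ∧ 4 = 1
¬p = ¬1 = 3
¬p ∧ r = 3 ∧ 3 = 3
¬(¬p ∧ r) = ¬3 = 1
(q ∧ (¬q → r)) ∧ ¬(¬p ∧ r) = 1 ∧ 1 = 1
¬((p ∧ r) → (r → (q ∧ r))) ∨ ((q ∧ (¬q → r)) ∧ ¬(¬p ∧ r)) = 0 ∨ 1 = 1
p ∨ r = 1 ∨ 3 = 3
(p ∨ r) → r = 3 → 3 = 4
p ∨ p = 1 ∨ 1 = 1
(p ∨ p) → p = 1 → 1 = 4
((p ∨ r) → r) ∧ ((p ∨ p) → p) = 4 ∧ 4 = 4
q → p = 1 → 1 = 4
(q → p) ∧ p = 4 ∧ 1 = 1
¬q = ¬1 = 3
((q → p) ∧ p) → ¬q = 1 → 3 = 4
p → p = 1 → 1 = 4
(p → p) ∨ q = 4 ∨ 1 = 4
(((q → p) ∧ p) → ¬q) ∨ ((p → p) ∨ q) = 4 ∨ 4 = 4
(((p ∨ r) → r) ∧ ((p ∨ p) → p)) ∧ ((((q → p) ∧ p) → ¬q) ∨ ((p → p) ∨ q)) = 4 ∧ 4 = 4
(¬((p ∧ r) → (r → (q ∧ r))) ∨ ((q ∧ (¬q → r)) ∧ ¬(¬p ∧ r))) ∧ ((((p ∨ r) → r) ∧ ((p ∨ p) → p)) ∧ ((((q → p) ∧ p) → ¬q) ∨ ((p → p) ∨ q))) = 1 ∧ 4 = 1
¬((¬((p ∧ r) → (r → (q ∧ r))) ∨ ((q ∧ (¬q → r)) ∧ ¬(¬p ∧ r))) ∧ ((((p ∨ r) → r) ∧ ((p ∨ p) → p)) ∧ ((((q → p) ∧ p) → ¬q) ∨ ((p → p) ∨ q)))) = ¬1 = 3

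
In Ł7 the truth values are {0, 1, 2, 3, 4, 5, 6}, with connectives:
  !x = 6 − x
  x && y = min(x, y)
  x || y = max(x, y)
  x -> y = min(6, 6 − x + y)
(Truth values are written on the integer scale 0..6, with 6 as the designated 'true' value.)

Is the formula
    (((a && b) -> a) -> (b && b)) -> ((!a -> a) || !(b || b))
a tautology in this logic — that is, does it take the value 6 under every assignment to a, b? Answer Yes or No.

Counterexample: take a = 0, b = 4.
a && b = 0 && 4 = 0
(a && b) -> a = 0 -> 0 = 6
b && b = 4 && 4 = 4
((a && b) -> a) -> (b && b) = 6 -> 4 = 4
!a = !0 = 6
!a -> a = 6 -> 0 = 0
b || b = 4 || 4 = 4
!(b || b) = !4 = 2
(!a -> a) || !(b || b) = 0 || 2 = 2
(((a && b) -> a) -> (b && b)) -> ((!a -> a) || !(b || b)) = 4 -> 2 = 4
This gives 4 ≠ 6.

No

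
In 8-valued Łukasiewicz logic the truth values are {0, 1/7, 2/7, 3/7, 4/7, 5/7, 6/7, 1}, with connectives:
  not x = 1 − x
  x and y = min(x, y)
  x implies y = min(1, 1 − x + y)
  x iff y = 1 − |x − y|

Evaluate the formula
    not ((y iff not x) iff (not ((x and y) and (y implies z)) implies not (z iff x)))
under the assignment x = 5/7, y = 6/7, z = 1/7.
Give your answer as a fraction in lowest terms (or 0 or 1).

not x = not 5/7 = 2/7
y iff not x = 6/7 iff 2/7 = 3/7
x and y = 5/7 and 6/7 = 5/7
y implies z = 6/7 implies 1/7 = 2/7
(x and y) and (y implies z) = 5/7 and 2/7 = 2/7
not ((x and y) and (y implies z)) = not 2/7 = 5/7
z iff x = 1/7 iff 5/7 = 3/7
not (z iff x) = not 3/7 = 4/7
not ((x and y) and (y implies z)) implies not (z iff x) = 5/7 implies 4/7 = 6/7
(y iff not x) iff (not ((x and y) and (y implies z)) implies not (z iff x)) = 3/7 iff 6/7 = 4/7
not ((y iff not x) iff (not ((x and y) and (y implies z)) implies not (z iff x))) = not 4/7 = 3/7

3/7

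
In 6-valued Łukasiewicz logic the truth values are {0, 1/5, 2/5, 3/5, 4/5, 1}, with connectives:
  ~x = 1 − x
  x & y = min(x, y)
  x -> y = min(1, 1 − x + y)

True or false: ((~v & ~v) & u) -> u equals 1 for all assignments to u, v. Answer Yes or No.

Yes

At u = 1/5, v = 0, for instance:
~v = ~0 = 1
~v = ~0 = 1
~v & ~v = 1 & 1 = 1
(~v & ~v) & u = 1 & 1/5 = 1/5
((~v & ~v) & u) -> u = 1/5 -> 1/5 = 1
and checking the remaining 35 assignments likewise gives ≥ 1 in every case.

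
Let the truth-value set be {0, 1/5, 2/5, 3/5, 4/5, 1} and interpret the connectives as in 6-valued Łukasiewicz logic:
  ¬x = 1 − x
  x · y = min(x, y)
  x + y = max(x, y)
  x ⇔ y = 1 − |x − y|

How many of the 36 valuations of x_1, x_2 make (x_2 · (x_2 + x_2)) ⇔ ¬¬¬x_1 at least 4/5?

value 1: 6 assignments (counts)
value 4/5: 10 assignments (counts)
value 3/5: 8 assignments
value 2/5: 6 assignments
value 1/5: 4 assignments
value 0: 2 assignments
So 16 of the 36 assignments meet the threshold.

16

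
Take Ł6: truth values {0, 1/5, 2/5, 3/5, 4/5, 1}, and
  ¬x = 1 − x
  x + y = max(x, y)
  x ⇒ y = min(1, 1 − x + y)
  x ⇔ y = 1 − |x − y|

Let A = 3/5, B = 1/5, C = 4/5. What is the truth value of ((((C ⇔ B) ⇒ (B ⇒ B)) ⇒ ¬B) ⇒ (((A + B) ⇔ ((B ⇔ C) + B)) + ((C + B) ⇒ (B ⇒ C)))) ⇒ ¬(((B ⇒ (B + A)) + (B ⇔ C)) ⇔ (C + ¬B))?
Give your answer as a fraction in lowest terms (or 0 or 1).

1/5

C ⇔ B = 4/5 ⇔ 1/5 = 2/5
B ⇒ B = 1/5 ⇒ 1/5 = 1
(C ⇔ B) ⇒ (B ⇒ B) = 2/5 ⇒ 1 = 1
¬B = ¬1/5 = 4/5
((C ⇔ B) ⇒ (B ⇒ B)) ⇒ ¬B = 1 ⇒ 4/5 = 4/5
A + B = 3/5 + 1/5 = 3/5
B ⇔ C = 1/5 ⇔ 4/5 = 2/5
(B ⇔ C) + B = 2/5 + 1/5 = 2/5
(A + B) ⇔ ((B ⇔ C) + B) = 3/5 ⇔ 2/5 = 4/5
C + B = 4/5 + 1/5 = 4/5
B ⇒ C = 1/5 ⇒ 4/5 = 1
(C + B) ⇒ (B ⇒ C) = 4/5 ⇒ 1 = 1
((A + B) ⇔ ((B ⇔ C) + B)) + ((C + B) ⇒ (B ⇒ C)) = 4/5 + 1 = 1
(((C ⇔ B) ⇒ (B ⇒ B)) ⇒ ¬B) ⇒ (((A + B) ⇔ ((B ⇔ C) + B)) + ((C + B) ⇒ (B ⇒ C))) = 4/5 ⇒ 1 = 1
B + A = 1/5 + 3/5 = 3/5
B ⇒ (B + A) = 1/5 ⇒ 3/5 = 1
B ⇔ C = 1/5 ⇔ 4/5 = 2/5
(B ⇒ (B + A)) + (B ⇔ C) = 1 + 2/5 = 1
¬B = ¬1/5 = 4/5
C + ¬B = 4/5 + 4/5 = 4/5
((B ⇒ (B + A)) + (B ⇔ C)) ⇔ (C + ¬B) = 1 ⇔ 4/5 = 4/5
¬(((B ⇒ (B + A)) + (B ⇔ C)) ⇔ (C + ¬B)) = ¬4/5 = 1/5
((((C ⇔ B) ⇒ (B ⇒ B)) ⇒ ¬B) ⇒ (((A + B) ⇔ ((B ⇔ C) + B)) + ((C + B) ⇒ (B ⇒ C)))) ⇒ ¬(((B ⇒ (B + A)) + (B ⇔ C)) ⇔ (C + ¬B)) = 1 ⇒ 1/5 = 1/5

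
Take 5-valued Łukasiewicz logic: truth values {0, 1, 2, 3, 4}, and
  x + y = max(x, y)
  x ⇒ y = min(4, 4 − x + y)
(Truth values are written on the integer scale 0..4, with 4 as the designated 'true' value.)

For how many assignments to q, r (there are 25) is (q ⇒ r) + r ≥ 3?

value 4: 15 assignments (counts)
value 3: 4 assignments (counts)
value 2: 3 assignments
value 1: 2 assignments
value 0: 1 assignment
So 19 of the 25 assignments meet the threshold.

19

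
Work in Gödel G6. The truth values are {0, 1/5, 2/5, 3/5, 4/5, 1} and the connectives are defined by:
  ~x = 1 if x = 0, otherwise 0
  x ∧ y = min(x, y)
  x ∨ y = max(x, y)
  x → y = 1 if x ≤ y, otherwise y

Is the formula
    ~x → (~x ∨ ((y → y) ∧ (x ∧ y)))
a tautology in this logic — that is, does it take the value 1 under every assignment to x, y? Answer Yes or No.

Yes

At x = 4/5, y = 4/5, for instance:
~x = ~4/5 = 0
y → y = 4/5 → 4/5 = 1
x ∧ y = 4/5 ∧ 4/5 = 4/5
(y → y) ∧ (x ∧ y) = 1 ∧ 4/5 = 4/5
~x ∨ ((y → y) ∧ (x ∧ y)) = 0 ∨ 4/5 = 4/5
~x → (~x ∨ ((y → y) ∧ (x ∧ y))) = 0 → 4/5 = 1
and checking the remaining 35 assignments likewise gives ≥ 1 in every case.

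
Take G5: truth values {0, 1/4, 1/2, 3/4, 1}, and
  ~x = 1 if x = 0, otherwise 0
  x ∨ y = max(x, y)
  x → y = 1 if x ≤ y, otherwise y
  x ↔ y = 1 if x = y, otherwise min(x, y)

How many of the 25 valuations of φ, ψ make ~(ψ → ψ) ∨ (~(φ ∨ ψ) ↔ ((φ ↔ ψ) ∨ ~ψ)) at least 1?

5

value 1: 5 assignments (counts)
value 0: 20 assignments
So 5 of the 25 assignments meet the threshold.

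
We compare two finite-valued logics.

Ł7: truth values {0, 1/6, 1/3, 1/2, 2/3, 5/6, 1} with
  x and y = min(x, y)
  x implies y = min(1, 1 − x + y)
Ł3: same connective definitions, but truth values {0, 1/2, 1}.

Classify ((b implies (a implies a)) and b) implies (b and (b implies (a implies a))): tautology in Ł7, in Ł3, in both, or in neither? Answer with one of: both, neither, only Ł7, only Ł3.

In Ł7: every assignment gives 1 — tautology.
In Ł3: every assignment gives 1 — tautology.

both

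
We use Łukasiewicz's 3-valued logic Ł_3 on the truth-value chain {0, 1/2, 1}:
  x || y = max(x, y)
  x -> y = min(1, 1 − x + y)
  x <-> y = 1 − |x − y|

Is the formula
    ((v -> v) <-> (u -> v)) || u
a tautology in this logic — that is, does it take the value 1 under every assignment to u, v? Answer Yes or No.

No

Counterexample: take u = 1/2, v = 0.
v -> v = 0 -> 0 = 1
u -> v = 1/2 -> 0 = 1/2
(v -> v) <-> (u -> v) = 1 <-> 1/2 = 1/2
((v -> v) <-> (u -> v)) || u = 1/2 || 1/2 = 1/2
This gives 1/2 ≠ 1.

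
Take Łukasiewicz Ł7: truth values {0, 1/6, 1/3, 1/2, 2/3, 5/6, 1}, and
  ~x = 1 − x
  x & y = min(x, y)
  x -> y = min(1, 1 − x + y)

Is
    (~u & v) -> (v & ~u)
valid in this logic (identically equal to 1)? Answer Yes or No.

At u = 5/6, v = 1, for instance:
~u = ~5/6 = 1/6
~u & v = 1/6 & 1 = 1/6
v & ~u = 1 & 1/6 = 1/6
(~u & v) -> (v & ~u) = 1/6 -> 1/6 = 1
and checking the remaining 48 assignments likewise gives ≥ 1 in every case.

Yes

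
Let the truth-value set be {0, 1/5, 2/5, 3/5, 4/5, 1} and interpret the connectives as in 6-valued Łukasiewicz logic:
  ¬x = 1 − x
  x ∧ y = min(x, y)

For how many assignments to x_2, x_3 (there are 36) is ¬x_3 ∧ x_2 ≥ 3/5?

9

value 1: 1 assignment (counts)
value 4/5: 3 assignments (counts)
value 3/5: 5 assignments (counts)
value 2/5: 7 assignments
value 1/5: 9 assignments
value 0: 11 assignments
So 9 of the 36 assignments meet the threshold.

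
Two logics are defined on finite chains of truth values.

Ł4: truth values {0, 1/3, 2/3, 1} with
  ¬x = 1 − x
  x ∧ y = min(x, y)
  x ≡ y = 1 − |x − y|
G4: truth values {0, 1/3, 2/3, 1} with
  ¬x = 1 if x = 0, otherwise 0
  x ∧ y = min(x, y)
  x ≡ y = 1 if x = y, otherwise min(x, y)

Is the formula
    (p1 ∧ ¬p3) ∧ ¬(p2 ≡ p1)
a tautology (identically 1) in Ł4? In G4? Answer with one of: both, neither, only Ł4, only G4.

In Ł4: at p1 = 0, p2 = 0, p3 = 0 the value is 0 — not a tautology.
In G4: at p1 = 0, p2 = 0, p3 = 0 the value is 0 — not a tautology.

neither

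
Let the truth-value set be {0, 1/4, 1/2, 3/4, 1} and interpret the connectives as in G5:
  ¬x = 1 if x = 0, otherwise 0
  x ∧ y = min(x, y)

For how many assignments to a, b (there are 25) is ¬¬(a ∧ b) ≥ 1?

value 1: 16 assignments (counts)
value 0: 9 assignments
So 16 of the 25 assignments meet the threshold.

16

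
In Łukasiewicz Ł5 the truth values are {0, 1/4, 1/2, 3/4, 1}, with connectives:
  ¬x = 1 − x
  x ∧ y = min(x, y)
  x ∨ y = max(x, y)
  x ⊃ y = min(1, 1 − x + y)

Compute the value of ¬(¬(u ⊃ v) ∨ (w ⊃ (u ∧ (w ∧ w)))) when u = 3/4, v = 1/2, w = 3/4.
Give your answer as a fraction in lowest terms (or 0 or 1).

u ⊃ v = 3/4 ⊃ 1/2 = 3/4
¬(u ⊃ v) = ¬3/4 = 1/4
w ∧ w = 3/4 ∧ 3/4 = 3/4
u ∧ (w ∧ w) = 3/4 ∧ 3/4 = 3/4
w ⊃ (u ∧ (w ∧ w)) = 3/4 ⊃ 3/4 = 1
¬(u ⊃ v) ∨ (w ⊃ (u ∧ (w ∧ w))) = 1/4 ∨ 1 = 1
¬(¬(u ⊃ v) ∨ (w ⊃ (u ∧ (w ∧ w)))) = ¬1 = 0

0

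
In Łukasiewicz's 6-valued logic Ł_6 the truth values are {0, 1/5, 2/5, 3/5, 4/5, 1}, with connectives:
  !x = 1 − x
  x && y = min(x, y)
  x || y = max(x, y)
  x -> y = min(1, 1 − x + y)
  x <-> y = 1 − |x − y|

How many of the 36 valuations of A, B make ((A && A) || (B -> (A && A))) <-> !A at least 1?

value 1: 3 assignments (counts)
value 4/5: 7 assignments
value 3/5: 6 assignments
value 2/5: 7 assignments
value 1/5: 6 assignments
value 0: 7 assignments
So 3 of the 36 assignments meet the threshold.

3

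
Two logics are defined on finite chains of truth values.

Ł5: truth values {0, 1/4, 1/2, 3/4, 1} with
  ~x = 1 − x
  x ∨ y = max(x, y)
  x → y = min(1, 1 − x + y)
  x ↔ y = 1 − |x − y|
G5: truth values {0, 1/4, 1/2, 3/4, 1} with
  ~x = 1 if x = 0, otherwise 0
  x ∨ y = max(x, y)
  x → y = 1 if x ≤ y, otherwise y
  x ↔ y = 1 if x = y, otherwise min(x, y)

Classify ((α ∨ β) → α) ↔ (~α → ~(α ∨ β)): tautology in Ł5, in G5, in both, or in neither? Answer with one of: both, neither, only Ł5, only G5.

In Ł5: every assignment gives 1 — tautology.
In G5: at α = 1/4, β = 1/2 the value is 1/4 — not a tautology.

only Ł5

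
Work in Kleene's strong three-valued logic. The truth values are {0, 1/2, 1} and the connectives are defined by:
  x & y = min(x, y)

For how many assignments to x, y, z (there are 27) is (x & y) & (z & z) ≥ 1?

value 1: 1 assignment (counts)
value 1/2: 7 assignments
value 0: 19 assignments
So 1 of the 27 assignments meets the threshold.

1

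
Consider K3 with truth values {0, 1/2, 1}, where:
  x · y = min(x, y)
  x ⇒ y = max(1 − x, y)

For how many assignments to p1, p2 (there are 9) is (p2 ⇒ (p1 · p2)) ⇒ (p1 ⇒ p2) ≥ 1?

5

p1 = 0, p2 = 0 ↦ 1  ≥
p1 = 0, p2 = 1/2 ↦ 1  ≥
p1 = 0, p2 = 1 ↦ 1  ≥
p1 = 1/2, p2 = 0 ↦ 1/2  <
p1 = 1/2, p2 = 1/2 ↦ 1/2  <
p1 = 1/2, p2 = 1 ↦ 1  ≥
p1 = 1, p2 = 0 ↦ 0  <
p1 = 1, p2 = 1/2 ↦ 1/2  <
p1 = 1, p2 = 1 ↦ 1  ≥
So 5 of the 9 assignments meet the threshold.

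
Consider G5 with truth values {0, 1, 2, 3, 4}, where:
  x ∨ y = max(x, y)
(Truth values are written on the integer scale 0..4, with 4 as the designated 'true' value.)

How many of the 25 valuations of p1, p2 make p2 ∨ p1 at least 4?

value 4: 9 assignments (counts)
value 3: 7 assignments
value 2: 5 assignments
value 1: 3 assignments
value 0: 1 assignment
So 9 of the 25 assignments meet the threshold.

9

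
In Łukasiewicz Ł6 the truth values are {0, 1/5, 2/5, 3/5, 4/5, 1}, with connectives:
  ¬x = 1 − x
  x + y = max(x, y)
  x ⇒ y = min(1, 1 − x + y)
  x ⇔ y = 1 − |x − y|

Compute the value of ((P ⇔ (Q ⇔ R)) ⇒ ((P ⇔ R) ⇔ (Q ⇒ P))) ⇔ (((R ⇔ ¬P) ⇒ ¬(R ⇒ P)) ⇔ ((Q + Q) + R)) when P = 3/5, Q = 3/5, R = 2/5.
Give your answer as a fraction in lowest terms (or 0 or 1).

Q ⇔ R = 3/5 ⇔ 2/5 = 4/5
P ⇔ (Q ⇔ R) = 3/5 ⇔ 4/5 = 4/5
P ⇔ R = 3/5 ⇔ 2/5 = 4/5
Q ⇒ P = 3/5 ⇒ 3/5 = 1
(P ⇔ R) ⇔ (Q ⇒ P) = 4/5 ⇔ 1 = 4/5
(P ⇔ (Q ⇔ R)) ⇒ ((P ⇔ R) ⇔ (Q ⇒ P)) = 4/5 ⇒ 4/5 = 1
¬P = ¬3/5 = 2/5
R ⇔ ¬P = 2/5 ⇔ 2/5 = 1
R ⇒ P = 2/5 ⇒ 3/5 = 1
¬(R ⇒ P) = ¬1 = 0
(R ⇔ ¬P) ⇒ ¬(R ⇒ P) = 1 ⇒ 0 = 0
Q + Q = 3/5 + 3/5 = 3/5
(Q + Q) + R = 3/5 + 2/5 = 3/5
((R ⇔ ¬P) ⇒ ¬(R ⇒ P)) ⇔ ((Q + Q) + R) = 0 ⇔ 3/5 = 2/5
((P ⇔ (Q ⇔ R)) ⇒ ((P ⇔ R) ⇔ (Q ⇒ P))) ⇔ (((R ⇔ ¬P) ⇒ ¬(R ⇒ P)) ⇔ ((Q + Q) + R)) = 1 ⇔ 2/5 = 2/5

2/5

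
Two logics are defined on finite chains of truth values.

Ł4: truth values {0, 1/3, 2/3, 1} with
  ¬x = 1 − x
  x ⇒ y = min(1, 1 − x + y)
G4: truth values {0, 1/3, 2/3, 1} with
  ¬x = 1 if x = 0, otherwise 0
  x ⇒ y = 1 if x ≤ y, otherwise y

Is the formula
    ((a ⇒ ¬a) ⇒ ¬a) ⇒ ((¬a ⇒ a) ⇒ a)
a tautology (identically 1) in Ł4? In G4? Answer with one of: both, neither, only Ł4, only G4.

In Ł4: every assignment gives 1 — tautology.
In G4: at a = 1/3 the value is 1/3 — not a tautology.

only Ł4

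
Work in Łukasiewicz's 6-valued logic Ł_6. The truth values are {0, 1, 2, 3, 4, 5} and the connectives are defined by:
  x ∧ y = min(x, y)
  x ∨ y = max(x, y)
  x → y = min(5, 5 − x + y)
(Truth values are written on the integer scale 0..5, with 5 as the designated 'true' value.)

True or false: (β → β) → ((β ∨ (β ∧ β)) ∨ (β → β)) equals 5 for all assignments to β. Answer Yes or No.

β = 0 ↦ 5
β = 1 ↦ 5
β = 2 ↦ 5
β = 3 ↦ 5
β = 4 ↦ 5
β = 5 ↦ 5
Every assignment gives a value ≥ 5.

Yes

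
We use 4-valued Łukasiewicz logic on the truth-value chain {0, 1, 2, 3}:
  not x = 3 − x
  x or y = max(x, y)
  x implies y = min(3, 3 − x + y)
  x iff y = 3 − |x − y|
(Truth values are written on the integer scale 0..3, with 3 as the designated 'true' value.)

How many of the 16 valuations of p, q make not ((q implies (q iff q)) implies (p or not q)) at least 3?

p = 0, q = 0 ↦ 0  <
p = 0, q = 1 ↦ 1  <
p = 0, q = 2 ↦ 2  <
p = 0, q = 3 ↦ 3  ≥
p = 1, q = 0 ↦ 0  <
p = 1, q = 1 ↦ 1  <
p = 1, q = 2 ↦ 2  <
p = 1, q = 3 ↦ 2  <
p = 2, q = 0 ↦ 0  <
p = 2, q = 1 ↦ 1  <
p = 2, q = 2 ↦ 1  <
p = 2, q = 3 ↦ 1  <
p = 3, q = 0 ↦ 0  <
p = 3, q = 1 ↦ 0  <
p = 3, q = 2 ↦ 0  <
p = 3, q = 3 ↦ 0  <
So 1 of the 16 assignments meets the threshold.

1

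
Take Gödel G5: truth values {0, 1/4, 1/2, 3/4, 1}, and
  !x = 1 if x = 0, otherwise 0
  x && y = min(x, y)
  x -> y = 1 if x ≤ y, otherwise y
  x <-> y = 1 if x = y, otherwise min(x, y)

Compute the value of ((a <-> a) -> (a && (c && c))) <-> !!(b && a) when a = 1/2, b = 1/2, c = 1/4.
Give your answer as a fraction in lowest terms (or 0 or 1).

a <-> a = 1/2 <-> 1/2 = 1
c && c = 1/4 && 1/4 = 1/4
a && (c && c) = 1/2 && 1/4 = 1/4
(a <-> a) -> (a && (c && c)) = 1 -> 1/4 = 1/4
b && a = 1/2 && 1/2 = 1/2
!(b && a) = !1/2 = 0
!!(b && a) = !0 = 1
((a <-> a) -> (a && (c && c))) <-> !!(b && a) = 1/4 <-> 1 = 1/4

1/4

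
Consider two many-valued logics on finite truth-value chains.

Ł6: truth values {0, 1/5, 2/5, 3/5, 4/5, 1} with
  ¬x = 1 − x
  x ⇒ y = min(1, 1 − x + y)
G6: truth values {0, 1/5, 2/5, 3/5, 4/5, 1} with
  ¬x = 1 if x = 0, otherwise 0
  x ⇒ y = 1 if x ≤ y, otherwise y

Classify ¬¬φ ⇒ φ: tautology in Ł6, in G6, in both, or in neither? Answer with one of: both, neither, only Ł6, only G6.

In Ł6: every assignment gives 1 — tautology.
In G6: at φ = 1/5 the value is 1/5 — not a tautology.

only Ł6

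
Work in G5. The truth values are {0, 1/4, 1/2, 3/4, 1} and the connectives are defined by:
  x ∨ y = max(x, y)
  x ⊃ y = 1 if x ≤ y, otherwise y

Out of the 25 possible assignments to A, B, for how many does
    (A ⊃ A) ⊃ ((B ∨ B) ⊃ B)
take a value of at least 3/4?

value 1: 25 assignments (counts)
So 25 of the 25 assignments meet the threshold.

25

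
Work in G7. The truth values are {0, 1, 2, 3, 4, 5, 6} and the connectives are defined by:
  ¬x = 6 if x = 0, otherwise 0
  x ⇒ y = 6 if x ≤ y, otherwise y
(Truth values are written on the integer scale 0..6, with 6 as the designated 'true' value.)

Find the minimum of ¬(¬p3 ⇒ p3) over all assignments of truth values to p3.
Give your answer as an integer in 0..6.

Take p3 = 1:
¬p3 = ¬1 = 0
¬p3 ⇒ p3 = 0 ⇒ 1 = 6
¬(¬p3 ⇒ p3) = ¬6 = 0
No assignment yields a value below 0, so this is the minimum.

0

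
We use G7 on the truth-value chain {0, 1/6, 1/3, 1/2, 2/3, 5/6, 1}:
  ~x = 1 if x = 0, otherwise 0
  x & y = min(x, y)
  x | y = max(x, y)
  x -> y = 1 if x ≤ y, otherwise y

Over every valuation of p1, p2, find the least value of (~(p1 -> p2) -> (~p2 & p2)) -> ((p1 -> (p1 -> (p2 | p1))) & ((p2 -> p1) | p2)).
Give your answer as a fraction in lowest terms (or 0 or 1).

Take p1 = 0, p2 = 1/6:
p1 -> p2 = 0 -> 1/6 = 1
~(p1 -> p2) = ~1 = 0
~p2 = ~1/6 = 0
~p2 & p2 = 0 & 1/6 = 0
~(p1 -> p2) -> (~p2 & p2) = 0 -> 0 = 1
p2 | p1 = 1/6 | 0 = 1/6
p1 -> (p2 | p1) = 0 -> 1/6 = 1
p1 -> (p1 -> (p2 | p1)) = 0 -> 1 = 1
p2 -> p1 = 1/6 -> 0 = 0
(p2 -> p1) | p2 = 0 | 1/6 = 1/6
(p1 -> (p1 -> (p2 | p1))) & ((p2 -> p1) | p2) = 1 & 1/6 = 1/6
(~(p1 -> p2) -> (~p2 & p2)) -> ((p1 -> (p1 -> (p2 | p1))) & ((p2 -> p1) | p2)) = 1 -> 1/6 = 1/6
No assignment yields a value below 1/6, so this is the minimum.

1/6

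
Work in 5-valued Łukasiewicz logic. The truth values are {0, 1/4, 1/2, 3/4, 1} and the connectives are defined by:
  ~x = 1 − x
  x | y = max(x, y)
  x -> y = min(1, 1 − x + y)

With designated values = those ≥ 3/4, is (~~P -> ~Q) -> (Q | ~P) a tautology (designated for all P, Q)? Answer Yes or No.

No

Counterexample: take P = 1/2, Q = 0.
~P = ~1/2 = 1/2
~~P = ~1/2 = 1/2
~Q = ~0 = 1
~~P -> ~Q = 1/2 -> 1 = 1
~P = ~1/2 = 1/2
Q | ~P = 0 | 1/2 = 1/2
(~~P -> ~Q) -> (Q | ~P) = 1 -> 1/2 = 1/2
This gives 1/2, which is below 3/4.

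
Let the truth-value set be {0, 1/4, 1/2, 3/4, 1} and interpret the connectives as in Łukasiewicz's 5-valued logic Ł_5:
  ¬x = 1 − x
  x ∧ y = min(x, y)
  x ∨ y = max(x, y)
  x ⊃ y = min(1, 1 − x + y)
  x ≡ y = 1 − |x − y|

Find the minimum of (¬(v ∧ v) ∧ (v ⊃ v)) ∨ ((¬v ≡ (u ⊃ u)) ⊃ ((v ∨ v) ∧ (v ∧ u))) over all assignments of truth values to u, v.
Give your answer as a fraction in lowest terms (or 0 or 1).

Take u = 0, v = 1/2:
v ∧ v = 1/2 ∧ 1/2 = 1/2
¬(v ∧ v) = ¬1/2 = 1/2
v ⊃ v = 1/2 ⊃ 1/2 = 1
¬(v ∧ v) ∧ (v ⊃ v) = 1/2 ∧ 1 = 1/2
¬v = ¬1/2 = 1/2
u ⊃ u = 0 ⊃ 0 = 1
¬v ≡ (u ⊃ u) = 1/2 ≡ 1 = 1/2
v ∨ v = 1/2 ∨ 1/2 = 1/2
v ∧ u = 1/2 ∧ 0 = 0
(v ∨ v) ∧ (v ∧ u) = 1/2 ∧ 0 = 0
(¬v ≡ (u ⊃ u)) ⊃ ((v ∨ v) ∧ (v ∧ u)) = 1/2 ⊃ 0 = 1/2
(¬(v ∧ v) ∧ (v ⊃ v)) ∨ ((¬v ≡ (u ⊃ u)) ⊃ ((v ∨ v) ∧ (v ∧ u))) = 1/2 ∨ 1/2 = 1/2
No assignment yields a value below 1/2, so this is the minimum.

1/2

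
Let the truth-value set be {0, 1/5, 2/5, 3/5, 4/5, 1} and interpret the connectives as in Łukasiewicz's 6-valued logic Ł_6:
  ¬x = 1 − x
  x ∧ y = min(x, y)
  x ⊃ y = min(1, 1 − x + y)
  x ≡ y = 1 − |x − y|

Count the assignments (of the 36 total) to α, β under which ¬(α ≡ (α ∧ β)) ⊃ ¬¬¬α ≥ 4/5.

30

value 1: 27 assignments (counts)
value 4/5: 3 assignments (counts)
value 3/5: 2 assignments
value 2/5: 2 assignments
value 1/5: 1 assignment
value 0: 1 assignment
So 30 of the 36 assignments meet the threshold.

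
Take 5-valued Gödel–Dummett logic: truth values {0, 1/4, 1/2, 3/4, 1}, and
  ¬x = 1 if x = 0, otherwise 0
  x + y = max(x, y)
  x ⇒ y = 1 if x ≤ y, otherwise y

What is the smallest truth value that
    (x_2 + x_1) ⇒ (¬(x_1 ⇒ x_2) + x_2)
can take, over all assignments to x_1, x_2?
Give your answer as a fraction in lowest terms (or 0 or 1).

Take x_1 = 1/2, x_2 = 1/4:
x_2 + x_1 = 1/4 + 1/2 = 1/2
x_1 ⇒ x_2 = 1/2 ⇒ 1/4 = 1/4
¬(x_1 ⇒ x_2) = ¬1/4 = 0
¬(x_1 ⇒ x_2) + x_2 = 0 + 1/4 = 1/4
(x_2 + x_1) ⇒ (¬(x_1 ⇒ x_2) + x_2) = 1/2 ⇒ 1/4 = 1/4
No assignment yields a value below 1/4, so this is the minimum.

1/4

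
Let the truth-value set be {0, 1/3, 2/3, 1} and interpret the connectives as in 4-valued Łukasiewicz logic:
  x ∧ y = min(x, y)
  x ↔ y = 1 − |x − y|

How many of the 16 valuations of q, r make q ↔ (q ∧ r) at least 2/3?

13

q = 0, r = 0 ↦ 1  ≥
q = 0, r = 1/3 ↦ 1  ≥
q = 0, r = 2/3 ↦ 1  ≥
q = 0, r = 1 ↦ 1  ≥
q = 1/3, r = 0 ↦ 2/3  ≥
q = 1/3, r = 1/3 ↦ 1  ≥
q = 1/3, r = 2/3 ↦ 1  ≥
q = 1/3, r = 1 ↦ 1  ≥
q = 2/3, r = 0 ↦ 1/3  <
q = 2/3, r = 1/3 ↦ 2/3  ≥
q = 2/3, r = 2/3 ↦ 1  ≥
q = 2/3, r = 1 ↦ 1  ≥
q = 1, r = 0 ↦ 0  <
q = 1, r = 1/3 ↦ 1/3  <
q = 1, r = 2/3 ↦ 2/3  ≥
q = 1, r = 1 ↦ 1  ≥
So 13 of the 16 assignments meet the threshold.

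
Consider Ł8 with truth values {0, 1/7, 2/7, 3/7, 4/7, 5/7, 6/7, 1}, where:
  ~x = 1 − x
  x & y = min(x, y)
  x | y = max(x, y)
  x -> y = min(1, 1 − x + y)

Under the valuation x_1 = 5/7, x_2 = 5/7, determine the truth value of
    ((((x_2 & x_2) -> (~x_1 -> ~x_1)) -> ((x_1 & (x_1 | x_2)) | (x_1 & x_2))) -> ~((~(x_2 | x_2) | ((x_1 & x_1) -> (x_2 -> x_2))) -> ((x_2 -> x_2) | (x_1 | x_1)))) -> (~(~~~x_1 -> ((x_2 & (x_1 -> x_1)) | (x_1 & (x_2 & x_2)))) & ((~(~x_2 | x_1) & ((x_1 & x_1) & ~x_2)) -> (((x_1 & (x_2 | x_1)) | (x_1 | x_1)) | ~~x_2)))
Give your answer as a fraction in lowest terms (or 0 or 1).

5/7

x_2 & x_2 = 5/7 & 5/7 = 5/7
~x_1 = ~5/7 = 2/7
~x_1 = ~5/7 = 2/7
~x_1 -> ~x_1 = 2/7 -> 2/7 = 1
(x_2 & x_2) -> (~x_1 -> ~x_1) = 5/7 -> 1 = 1
x_1 | x_2 = 5/7 | 5/7 = 5/7
x_1 & (x_1 | x_2) = 5/7 & 5/7 = 5/7
x_1 & x_2 = 5/7 & 5/7 = 5/7
(x_1 & (x_1 | x_2)) | (x_1 & x_2) = 5/7 | 5/7 = 5/7
((x_2 & x_2) -> (~x_1 -> ~x_1)) -> ((x_1 & (x_1 | x_2)) | (x_1 & x_2)) = 1 -> 5/7 = 5/7
x_2 | x_2 = 5/7 | 5/7 = 5/7
~(x_2 | x_2) = ~5/7 = 2/7
x_1 & x_1 = 5/7 & 5/7 = 5/7
x_2 -> x_2 = 5/7 -> 5/7 = 1
(x_1 & x_1) -> (x_2 -> x_2) = 5/7 -> 1 = 1
~(x_2 | x_2) | ((x_1 & x_1) -> (x_2 -> x_2)) = 2/7 | 1 = 1
x_2 -> x_2 = 5/7 -> 5/7 = 1
x_1 | x_1 = 5/7 | 5/7 = 5/7
(x_2 -> x_2) | (x_1 | x_1) = 1 | 5/7 = 1
(~(x_2 | x_2) | ((x_1 & x_1) -> (x_2 -> x_2))) -> ((x_2 -> x_2) | (x_1 | x_1)) = 1 -> 1 = 1
~((~(x_2 | x_2) | ((x_1 & x_1) -> (x_2 -> x_2))) -> ((x_2 -> x_2) | (x_1 | x_1))) = ~1 = 0
(((x_2 & x_2) -> (~x_1 -> ~x_1)) -> ((x_1 & (x_1 | x_2)) | (x_1 & x_2))) -> ~((~(x_2 | x_2) | ((x_1 & x_1) -> (x_2 -> x_2))) -> ((x_2 -> x_2) | (x_1 | x_1))) = 5/7 -> 0 = 2/7
~x_1 = ~5/7 = 2/7
~~x_1 = ~2/7 = 5/7
~~~x_1 = ~5/7 = 2/7
x_1 -> x_1 = 5/7 -> 5/7 = 1
x_2 & (x_1 -> x_1) = 5/7 & 1 = 5/7
x_2 & x_2 = 5/7 & 5/7 = 5/7
x_1 & (x_2 & x_2) = 5/7 & 5/7 = 5/7
(x_2 & (x_1 -> x_1)) | (x_1 & (x_2 & x_2)) = 5/7 | 5/7 = 5/7
~~~x_1 -> ((x_2 & (x_1 -> x_1)) | (x_1 & (x_2 & x_2))) = 2/7 -> 5/7 = 1
~(~~~x_1 -> ((x_2 & (x_1 -> x_1)) | (x_1 & (x_2 & x_2)))) = ~1 = 0
~x_2 = ~5/7 = 2/7
~x_2 | x_1 = 2/7 | 5/7 = 5/7
~(~x_2 | x_1) = ~5/7 = 2/7
x_1 & x_1 = 5/7 & 5/7 = 5/7
~x_2 = ~5/7 = 2/7
(x_1 & x_1) & ~x_2 = 5/7 & 2/7 = 2/7
~(~x_2 | x_1) & ((x_1 & x_1) & ~x_2) = 2/7 & 2/7 = 2/7
x_2 | x_1 = 5/7 | 5/7 = 5/7
x_1 & (x_2 | x_1) = 5/7 & 5/7 = 5/7
x_1 | x_1 = 5/7 | 5/7 = 5/7
(x_1 & (x_2 | x_1)) | (x_1 | x_1) = 5/7 | 5/7 = 5/7
~x_2 = ~5/7 = 2/7
~~x_2 = ~2/7 = 5/7
((x_1 & (x_2 | x_1)) | (x_1 | x_1)) | ~~x_2 = 5/7 | 5/7 = 5/7
(~(~x_2 | x_1) & ((x_1 & x_1) & ~x_2)) -> (((x_1 & (x_2 | x_1)) | (x_1 | x_1)) | ~~x_2) = 2/7 -> 5/7 = 1
~(~~~x_1 -> ((x_2 & (x_1 -> x_1)) | (x_1 & (x_2 & x_2)))) & ((~(~x_2 | x_1) & ((x_1 & x_1) & ~x_2)) -> (((x_1 & (x_2 | x_1)) | (x_1 | x_1)) | ~~x_2)) = 0 & 1 = 0
((((x_2 & x_2) -> (~x_1 -> ~x_1)) -> ((x_1 & (x_1 | x_2)) | (x_1 & x_2))) -> ~((~(x_2 | x_2) | ((x_1 & x_1) -> (x_2 -> x_2))) -> ((x_2 -> x_2) | (x_1 | x_1)))) -> (~(~~~x_1 -> ((x_2 & (x_1 -> x_1)) | (x_1 & (x_2 & x_2)))) & ((~(~x_2 | x_1) & ((x_1 & x_1) & ~x_2)) -> (((x_1 & (x_2 | x_1)) | (x_1 | x_1)) | ~~x_2))) = 2/7 -> 0 = 5/7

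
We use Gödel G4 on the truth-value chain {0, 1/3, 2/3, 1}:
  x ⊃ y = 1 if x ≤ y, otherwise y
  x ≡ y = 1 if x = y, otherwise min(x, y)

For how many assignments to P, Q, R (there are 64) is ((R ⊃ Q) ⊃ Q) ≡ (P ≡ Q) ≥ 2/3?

28

value 1: 20 assignments (counts)
value 2/3: 8 assignments (counts)
value 1/3: 14 assignments
value 0: 22 assignments
So 28 of the 64 assignments meet the threshold.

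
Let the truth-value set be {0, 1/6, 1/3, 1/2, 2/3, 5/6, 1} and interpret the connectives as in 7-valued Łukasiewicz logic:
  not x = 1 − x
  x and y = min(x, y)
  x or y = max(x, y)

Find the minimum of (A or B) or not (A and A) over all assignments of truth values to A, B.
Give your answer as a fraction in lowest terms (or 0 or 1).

1/2

Take A = 1/2, B = 0:
A or B = 1/2 or 0 = 1/2
A and A = 1/2 and 1/2 = 1/2
not (A and A) = not 1/2 = 1/2
(A or B) or not (A and A) = 1/2 or 1/2 = 1/2
No assignment yields a value below 1/2, so this is the minimum.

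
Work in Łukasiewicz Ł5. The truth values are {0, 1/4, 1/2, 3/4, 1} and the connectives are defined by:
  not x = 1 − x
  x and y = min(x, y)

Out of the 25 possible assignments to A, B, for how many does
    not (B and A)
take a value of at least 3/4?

16

value 1: 9 assignments (counts)
value 3/4: 7 assignments (counts)
value 1/2: 5 assignments
value 1/4: 3 assignments
value 0: 1 assignment
So 16 of the 25 assignments meet the threshold.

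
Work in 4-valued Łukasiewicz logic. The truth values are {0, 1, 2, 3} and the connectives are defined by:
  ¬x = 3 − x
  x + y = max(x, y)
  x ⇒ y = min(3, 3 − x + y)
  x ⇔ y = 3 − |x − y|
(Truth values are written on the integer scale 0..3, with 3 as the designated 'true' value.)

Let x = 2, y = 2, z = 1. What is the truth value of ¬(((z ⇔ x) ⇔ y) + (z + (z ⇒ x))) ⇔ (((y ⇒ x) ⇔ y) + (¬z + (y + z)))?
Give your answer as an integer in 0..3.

1

z ⇔ x = 1 ⇔ 2 = 2
(z ⇔ x) ⇔ y = 2 ⇔ 2 = 3
z ⇒ x = 1 ⇒ 2 = 3
z + (z ⇒ x) = 1 + 3 = 3
((z ⇔ x) ⇔ y) + (z + (z ⇒ x)) = 3 + 3 = 3
¬(((z ⇔ x) ⇔ y) + (z + (z ⇒ x))) = ¬3 = 0
y ⇒ x = 2 ⇒ 2 = 3
(y ⇒ x) ⇔ y = 3 ⇔ 2 = 2
¬z = ¬1 = 2
y + z = 2 + 1 = 2
¬z + (y + z) = 2 + 2 = 2
((y ⇒ x) ⇔ y) + (¬z + (y + z)) = 2 + 2 = 2
¬(((z ⇔ x) ⇔ y) + (z + (z ⇒ x))) ⇔ (((y ⇒ x) ⇔ y) + (¬z + (y + z))) = 0 ⇔ 2 = 1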